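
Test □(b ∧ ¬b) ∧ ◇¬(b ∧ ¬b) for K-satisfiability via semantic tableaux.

No, unsatisfiable

1. □(b ∧ ¬b) ∧ ◇¬(b ∧ ¬b), u
2. □(b ∧ ¬b), u   [∧-rule on 1]
3. ◇¬(b ∧ ¬b), u   [∧-rule on 1]
4. ¬(b ∧ ¬b), v   [◇-rule on 3: fresh world v, uRv]
5. b ∧ ¬b, v   [□-rule on 2 via uRv]
6. b, v   [∧-rule on 5]
7. ¬b, v   [∧-rule on 5]
Accessibility: uRv
Branch closes: b and ¬b both at v.
(One branch shown.) All branches close.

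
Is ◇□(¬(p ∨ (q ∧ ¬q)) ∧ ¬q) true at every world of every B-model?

Tableau for the negation ¬◇□(¬(p ∨ (q ∧ ¬q)) ∧ ¬q):
1. ¬◇□(¬(p ∨ (q ∧ ¬q)) ∧ ¬q), u
2. ¬□(¬(p ∨ (q ∧ ¬q)) ∧ ¬q), u
3. ¬(¬(p ∨ (q ∧ ¬q)) ∧ ¬q), v
4. ¬□(¬(p ∨ (q ∧ ¬q)) ∧ ¬q), v
5. q, v
6. ¬(¬(p ∨ (q ∧ ¬q)) ∧ ¬q), w
7. q, w
Accessibility: uRu, uRv, vRu, vRv, vRw, wRv, wRw
The negation has an open branch (countermodel exists).

No, not valid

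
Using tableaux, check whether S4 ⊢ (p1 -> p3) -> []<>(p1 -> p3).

Not valid

Tableau for the negation ~((p1 -> p3) -> []<>(p1 -> p3)):
1. ~((p1 -> p3) -> []<>(p1 -> p3)), 0
2. p1 -> p3, 0   [~->-rule on 1]
3. ~[]<>(p1 -> p3), 0   [~->-rule on 1]
4. p3, 0   [->-rule on 2 (branches; this branch)]
5. ~<>(p1 -> p3), 1   [~[]-rule on 3: fresh world 1, 0R1]
6. ~(p1 -> p3), 1   [~<>-rule on 5 via 1R1]
7. p1, 1   [~->-rule on 6]
8. ~p3, 1   [~->-rule on 6]
Accessibility: 0R0, 0R1, 1R1
The negation has an open branch (countermodel exists).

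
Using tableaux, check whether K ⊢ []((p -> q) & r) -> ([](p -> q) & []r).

Yes, valid

Tableau for the negation ~([]((p -> q) & r) -> ([](p -> q) & []r)):
1. ~([]((p -> q) & r) -> ([](p -> q) & []r)), 0
2. []((p -> q) & r), 0   [~->-rule on 1]
3. ~([](p -> q) & []r), 0   [~->-rule on 1]
4. ~[](p -> q), 0   [~&-rule on 3 (branches; this branch)]
5. ~(p -> q), 1   [~[]-rule on 4: fresh world 1, 0R1]
6. p, 1   [~->-rule on 5]
7. ~q, 1   [~->-rule on 5]
8. (p -> q) & r, 1   [[]-rule on 2 via 0R1]
9. p -> q, 1   [&-rule on 8]
10. r, 1   [&-rule on 8]
11. q, 1   [->-rule on 9 (branches; this branch)]
Accessibility: 0R1
Branch closes: q and ~q both at 1.
All branches of the negation close; one closing branch shown above.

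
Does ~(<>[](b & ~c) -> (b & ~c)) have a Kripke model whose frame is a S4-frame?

1. ~(<>[](b & ~c) -> (b & ~c)), w0
2. <>[](b & ~c), w0
3. ~(b & ~c), w0
4. c, w0
5. [](b & ~c), w1
6. b & ~c, w1
7. b, w1
8. ~c, w1
Accessibility: w0Rw0, w0Rw1, w1Rw1

Satisfiable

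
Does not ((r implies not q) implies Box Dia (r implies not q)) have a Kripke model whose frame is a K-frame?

1. not ((r implies not q) implies Box Dia (r implies not q)), w0
2. r implies not q, w0
3. not Box Dia (r implies not q), w0
4. not q, w0
5. not Dia (r implies not q), w1
Accessibility: w0Rw1

Satisfiable (open branch found)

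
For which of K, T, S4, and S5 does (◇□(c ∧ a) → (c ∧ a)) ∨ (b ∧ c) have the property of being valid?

S5

S5-tableau for the negation ¬((◇□(c ∧ a) → (c ∧ a)) ∨ (b ∧ c)):
1. ¬((◇□(c ∧ a) → (c ∧ a)) ∨ (b ∧ c)), 0
2. ¬(◇□(c ∧ a) → (c ∧ a)), 0
3. ¬(b ∧ c), 0
4. ◇□(c ∧ a), 0
5. ¬(c ∧ a), 0
6. ¬c, 0
7. ¬a, 0
8. □(c ∧ a), 1
9. c ∧ a, 0
10. c, 0
11. a, 0
Accessibility: 0R0, 0R1, 1R0, 1R1
Branch closes: c and ¬c both at 0.
Every branch closes (one shown): valid in S5.
S4-tableau for the negation ¬((◇□(c ∧ a) → (c ∧ a)) ∨ (b ∧ c)):
1. ¬((◇□(c ∧ a) → (c ∧ a)) ∨ (b ∧ c)), 0
2. ¬(◇□(c ∧ a) → (c ∧ a)), 0
3. ¬(b ∧ c), 0
4. ◇□(c ∧ a), 0
5. ¬(c ∧ a), 0
6. ¬c, 0
7. ¬a, 0
8. □(c ∧ a), 1
9. c ∧ a, 1
10. c, 1
11. a, 1
Accessibility: 0R0, 0R1, 1R1
Complete open branch: countermodel on an S4-frame, so not valid in S4, nor in K, T (the same frame is also a K-frame and a T-frame).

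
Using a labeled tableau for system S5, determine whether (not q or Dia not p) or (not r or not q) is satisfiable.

Satisfiable (open branch found)

1. (not q or Dia not p) or (not r or not q), 0
2. not r or not q, 0
3. not q, 0
Accessibility: 0R0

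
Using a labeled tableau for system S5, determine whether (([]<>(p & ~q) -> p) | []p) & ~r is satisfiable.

1. (([]<>(p & ~q) -> p) | []p) & ~r, 0
2. ([]<>(p & ~q) -> p) | []p, 0   [&-rule on 1]
3. ~r, 0   [&-rule on 1]
4. []p, 0   [|-rule on 2 (branches; this branch)]
5. p, 0   [[]-rule on 4 via 0R0]
Accessibility: 0R0

Satisfiable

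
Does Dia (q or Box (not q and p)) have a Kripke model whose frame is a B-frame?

Satisfiable

1. Dia (q or Box (not q and p)), w0
2. q or Box (not q and p), w1   [Dia-rule on 1: fresh world w1, w0Rw1]
3. Box (not q and p), w1   [or-rule on 2 (branches; this branch)]
4. not q and p, w0   [Box-rule on 3 via w1Rw0]
5. not q, w0   [and-rule on 4]
6. p, w0   [and-rule on 4]
7. not q and p, w1   [Box-rule on 3 via w1Rw1]
8. not q, w1   [and-rule on 7]
9. p, w1   [and-rule on 7]
Accessibility: w0Rw0, w0Rw1, w1Rw0, w1Rw1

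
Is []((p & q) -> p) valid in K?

Valid in K

Tableau for the negation ~[]((p & q) -> p):
1. ~[]((p & q) -> p), 0
2. ~((p & q) -> p), 1
3. p & q, 1
4. ~p, 1
5. p, 1
6. q, 1
Accessibility: 0R1
Branch closes: p and ~p both at 1.
Every branch of the negation's tableau closes; the branch above is one of them.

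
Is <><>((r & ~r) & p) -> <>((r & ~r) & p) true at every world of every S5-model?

Valid

Tableau for the negation ~(<><>((r & ~r) & p) -> <>((r & ~r) & p)):
1. ~(<><>((r & ~r) & p) -> <>((r & ~r) & p)), u
2. <><>((r & ~r) & p), u   [~->-rule on 1]
3. ~<>((r & ~r) & p), u   [~->-rule on 1]
4. ~((r & ~r) & p), u   [~<>-rule on 3 via uRu]
5. ~(r & ~r), u   [~&-rule on 4 (branches; this branch)]
6. r, u   [~&-rule on 5 (branches; this branch)]
7. <>((r & ~r) & p), v   [<>-rule on 2: fresh world v, uRv]
8. ~((r & ~r) & p), v   [~<>-rule on 3 via uRv]
9. ~(r & ~r), v   [~&-rule on 8 (branches; this branch)]
10. r, v   [~&-rule on 9 (branches; this branch)]
11. (r & ~r) & p, w   [<>-rule on 7: fresh world w, vRw]
12. r & ~r, w   [&-rule on 11]
13. p, w   [&-rule on 11]
14. r, w   [&-rule on 12]
15. ~r, w   [&-rule on 12]
Accessibility: uRu, uRv, uRw, vRu, vRv, vRw, wRu, wRv, wRw
Branch closes: r and ~r both at w.
All branches of the negation close; one closing branch shown above.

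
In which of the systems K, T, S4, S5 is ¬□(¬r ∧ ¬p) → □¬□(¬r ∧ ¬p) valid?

S5

S5-tableau for the negation ¬(¬□(¬r ∧ ¬p) → □¬□(¬r ∧ ¬p)):
1. ¬(¬□(¬r ∧ ¬p) → □¬□(¬r ∧ ¬p)), 0
2. ¬□(¬r ∧ ¬p), 0
3. ¬□¬□(¬r ∧ ¬p), 0
4. ¬(¬r ∧ ¬p), 1
5. p, 1
6. □(¬r ∧ ¬p), 2
7. ¬r ∧ ¬p, 0
8. ¬r, 0
9. ¬p, 0
10. ¬r ∧ ¬p, 1
11. ¬r, 1
12. ¬p, 1
Accessibility: 0R0, 0R1, 0R2, 1R0, 1R1, 1R2, 2R0, 2R1, 2R2
Branch closes: p and ¬p both at 1.
Every branch closes (one shown): valid in S5.
S4-tableau for the negation ¬(¬□(¬r ∧ ¬p) → □¬□(¬r ∧ ¬p)):
1. ¬(¬□(¬r ∧ ¬p) → □¬□(¬r ∧ ¬p)), 0
2. ¬□(¬r ∧ ¬p), 0
3. ¬□¬□(¬r ∧ ¬p), 0
4. ¬(¬r ∧ ¬p), 1
5. p, 1
6. □(¬r ∧ ¬p), 2
7. ¬r ∧ ¬p, 2
8. ¬r, 2
9. ¬p, 2
Accessibility: 0R0, 0R1, 0R2, 1R1, 2R2
Complete open branch: countermodel on an S4-frame, so not valid in S4, nor in K, T (the same frame is also a K-frame and a T-frame).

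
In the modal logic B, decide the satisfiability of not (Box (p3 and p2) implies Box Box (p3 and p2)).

Yes, satisfiable

1. not (Box (p3 and p2) implies Box Box (p3 and p2)), 0
2. Box (p3 and p2), 0   [neg-implies-rule on 1]
3. not Box Box (p3 and p2), 0   [neg-implies-rule on 1]
4. p3 and p2, 0   [Box-rule on 2 via 0R0]
5. p3, 0   [and-rule on 4]
6. p2, 0   [and-rule on 4]
7. not Box (p3 and p2), 1   [neg-Box-rule on 3: fresh world 1, 0R1]
8. p3 and p2, 1   [Box-rule on 2 via 0R1]
9. p3, 1   [and-rule on 8]
10. p2, 1   [and-rule on 8]
11. not (p3 and p2), 2   [neg-Box-rule on 7: fresh world 2, 1R2]
12. not p2, 2   [neg-and-rule on 11 (branches; this branch)]
Accessibility: 0R0, 0R1, 1R0, 1R1, 1R2, 2R1, 2R2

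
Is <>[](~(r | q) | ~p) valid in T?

Not valid

Tableau for the negation ~<>[](~(r | q) | ~p):
1. ~<>[](~(r | q) | ~p), w0
2. ~[](~(r | q) | ~p), w0
3. ~(~(r | q) | ~p), w1
4. r | q, w1
5. p, w1
6. ~[](~(r | q) | ~p), w1
7. q, w1
8. ~(~(r | q) | ~p), w2
9. r | q, w2
10. p, w2
11. q, w2
Accessibility: w0Rw0, w0Rw1, w1Rw1, w1Rw2, w2Rw2
The negation has an open branch (countermodel exists).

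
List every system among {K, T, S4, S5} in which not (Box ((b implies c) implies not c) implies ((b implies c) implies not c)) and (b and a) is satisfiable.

T-tableau for the formula:
1. not (Box ((b implies c) implies not c) implies ((b implies c) implies not c)) and (b and a), w0
2. not (Box ((b implies c) implies not c) implies ((b implies c) implies not c)), w0
3. b and a, w0
4. Box ((b implies c) implies not c), w0
5. not ((b implies c) implies not c), w0
6. b, w0
7. a, w0
8. b implies c, w0
9. c, w0
10. (b implies c) implies not c, w0
11. not (b implies c), w0
12. not c, w0
Accessibility: w0Rw0
Branch closes: c and not c both at w0.
Every branch closes (one shown): unsatisfiable in T, hence also in S4, S5 (every S4/S5-frame is a T-frame).
K-tableau for the formula:
1. not (Box ((b implies c) implies not c) implies ((b implies c) implies not c)) and (b and a), w0
2. not (Box ((b implies c) implies not c) implies ((b implies c) implies not c)), w0
3. b and a, w0
4. Box ((b implies c) implies not c), w0
5. not ((b implies c) implies not c), w0
6. b, w0
7. a, w0
8. b implies c, w0
9. c, w0
Complete open branch: satisfiable in K.

K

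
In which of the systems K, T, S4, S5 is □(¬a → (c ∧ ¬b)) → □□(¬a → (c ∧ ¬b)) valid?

S4, S5

T-tableau for the negation ¬(□(¬a → (c ∧ ¬b)) → □□(¬a → (c ∧ ¬b))):
1. ¬(□(¬a → (c ∧ ¬b)) → □□(¬a → (c ∧ ¬b))), 0
2. □(¬a → (c ∧ ¬b)), 0
3. ¬□□(¬a → (c ∧ ¬b)), 0
4. ¬a → (c ∧ ¬b), 0
5. c ∧ ¬b, 0
6. c, 0
7. ¬b, 0
8. ¬□(¬a → (c ∧ ¬b)), 1
9. ¬a → (c ∧ ¬b), 1
10. c ∧ ¬b, 1
11. c, 1
12. ¬b, 1
13. ¬(¬a → (c ∧ ¬b)), 2
14. ¬a, 2
15. ¬(c ∧ ¬b), 2
16. b, 2
Accessibility: 0R0, 0R1, 1R1, 1R2, 2R2
Complete open branch: countermodel on a T-frame, so not valid in T, nor in K (the same frame is also a K-frame).
S4-tableau for the negation ¬(□(¬a → (c ∧ ¬b)) → □□(¬a → (c ∧ ¬b))):
1. ¬(□(¬a → (c ∧ ¬b)) → □□(¬a → (c ∧ ¬b))), 0
2. □(¬a → (c ∧ ¬b)), 0
3. ¬□□(¬a → (c ∧ ¬b)), 0
4. ¬a → (c ∧ ¬b), 0
5. c ∧ ¬b, 0
6. c, 0
7. ¬b, 0
8. ¬□(¬a → (c ∧ ¬b)), 1
9. ¬a → (c ∧ ¬b), 1
10. c ∧ ¬b, 1
11. c, 1
12. ¬b, 1
13. ¬(¬a → (c ∧ ¬b)), 2
14. ¬a, 2
15. ¬(c ∧ ¬b), 2
16. ¬a → (c ∧ ¬b), 2
17. b, 2
18. c ∧ ¬b, 2
19. c, 2
20. ¬b, 2
Accessibility: 0R0, 0R1, 0R2, 1R1, 1R2, 2R2
Branch closes: b and ¬b both at 2.
Every branch closes (one shown): valid in S4, hence also in S5 (every theorem of S4 is a theorem of S5).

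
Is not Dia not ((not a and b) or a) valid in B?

Tableau for the negation Dia not ((not a and b) or a):
1. Dia not ((not a and b) or a), 0
2. not ((not a and b) or a), 1
3. not (not a and b), 1
4. not a, 1
5. not b, 1
Accessibility: 0R0, 0R1, 1R0, 1R1
The negation has an open branch (countermodel exists).

Not valid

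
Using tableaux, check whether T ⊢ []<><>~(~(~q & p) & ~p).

Tableau for the negation ~[]<><>~(~(~q & p) & ~p):
1. ~[]<><>~(~(~q & p) & ~p), 0
2. ~<><>~(~(~q & p) & ~p), 1
3. ~<>~(~(~q & p) & ~p), 1
4. ~(~q & p) & ~p, 1
5. ~(~q & p), 1
6. ~p, 1
Accessibility: 0R0, 0R1, 1R1
The negation has an open branch (countermodel exists).

Not valid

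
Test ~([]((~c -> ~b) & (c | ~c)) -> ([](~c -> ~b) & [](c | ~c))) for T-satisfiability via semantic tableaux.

1. ~([]((~c -> ~b) & (c | ~c)) -> ([](~c -> ~b) & [](c | ~c))), w0
2. []((~c -> ~b) & (c | ~c)), w0
3. ~([](~c -> ~b) & [](c | ~c)), w0
4. (~c -> ~b) & (c | ~c), w0
5. ~c -> ~b, w0
6. c | ~c, w0
7. ~[](~c -> ~b), w0
8. ~b, w0
9. ~c, w0
10. ~(~c -> ~b), w1
11. ~c, w1
12. b, w1
13. (~c -> ~b) & (c | ~c), w1
14. ~c -> ~b, w1
15. c | ~c, w1
16. ~b, w1
Accessibility: w0Rw0, w0Rw1, w1Rw1
Branch closes: b and ~b both at w1.
All branches of the tableau close; one closing branch shown above.

Unsatisfiable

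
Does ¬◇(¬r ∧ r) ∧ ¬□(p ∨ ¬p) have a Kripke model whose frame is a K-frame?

1. ¬◇(¬r ∧ r) ∧ ¬□(p ∨ ¬p), u
2. ¬◇(¬r ∧ r), u   [∧-rule on 1]
3. ¬□(p ∨ ¬p), u   [∧-rule on 1]
4. ¬(p ∨ ¬p), v   [¬□-rule on 3: fresh world v, uRv]
5. ¬p, v   [¬∨-rule on 4]
6. p, v   [¬∨-rule on 4]
Accessibility: uRv
Branch closes: p and ¬p both at v.
(One branch shown.) All branches close.

Unsatisfiable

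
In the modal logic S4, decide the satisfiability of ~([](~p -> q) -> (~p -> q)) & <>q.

1. ~([](~p -> q) -> (~p -> q)) & <>q, 0
2. ~([](~p -> q) -> (~p -> q)), 0   [&-rule on 1]
3. <>q, 0   [&-rule on 1]
4. [](~p -> q), 0   [~->-rule on 2]
5. ~(~p -> q), 0   [~->-rule on 2]
6. ~p, 0   [~->-rule on 5]
7. ~q, 0   [~->-rule on 5]
8. ~p -> q, 0   [[]-rule on 4 via 0R0]
9. q, 0   [->-rule on 8 (branches; this branch)]
Accessibility: 0R0
Branch closes: q and ~q both at 0.
All branches of the tableau close; one closing branch shown above.

Unsatisfiable (every branch closes)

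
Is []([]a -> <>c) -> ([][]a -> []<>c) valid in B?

Tableau for the negation ~([]([]a -> <>c) -> ([][]a -> []<>c)):
1. ~([]([]a -> <>c) -> ([][]a -> []<>c)), w0
2. []([]a -> <>c), w0
3. ~([][]a -> []<>c), w0
4. [][]a, w0
5. ~[]<>c, w0
6. []a -> <>c, w0
7. []a, w0
8. a, w0
9. <>c, w0
10. ~<>c, w1
11. []a -> <>c, w1
12. []a, w1
13. a, w1
14. ~c, w0
15. ~c, w1
16. ~[]a, w1
17. c, w2
18. []a -> <>c, w2
19. []a, w2
20. a, w2
21. <>c, w2
22. ~a, w3
23. ~c, w3
24. a, w3
Accessibility: w0Rw0, w0Rw1, w0Rw2, w1Rw0, w1Rw1, w1Rw3, w2Rw0, w2Rw2, w3Rw1, w3Rw3
Branch closes: a and ~a both at w3.
Every branch of the negation's tableau closes; the branch above is one of them.

Valid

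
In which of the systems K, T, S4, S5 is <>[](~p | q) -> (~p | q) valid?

S5

S5-tableau for the negation ~(<>[](~p | q) -> (~p | q)):
1. ~(<>[](~p | q) -> (~p | q)), u
2. <>[](~p | q), u   [~->-rule on 1]
3. ~(~p | q), u   [~->-rule on 1]
4. p, u   [~|-rule on 3]
5. ~q, u   [~|-rule on 3]
6. [](~p | q), v   [<>-rule on 2: fresh world v, uRv]
7. ~p | q, u   [[]-rule on 6 via vRu]
8. ~p | q, v   [[]-rule on 6 via vRv]
9. q, u   [|-rule on 7 (branches; this branch)]
Accessibility: uRu, uRv, vRu, vRv
Branch closes: q and ~q both at u.
Every branch closes (one shown): valid in S5.
S4-tableau for the negation ~(<>[](~p | q) -> (~p | q)):
1. ~(<>[](~p | q) -> (~p | q)), u
2. <>[](~p | q), u   [~->-rule on 1]
3. ~(~p | q), u   [~->-rule on 1]
4. p, u   [~|-rule on 3]
5. ~q, u   [~|-rule on 3]
6. [](~p | q), v   [<>-rule on 2: fresh world v, uRv]
7. ~p | q, v   [[]-rule on 6 via vRv]
8. q, v   [|-rule on 7 (branches; this branch)]
Accessibility: uRu, uRv, vRv
Complete open branch: countermodel on an S4-frame, so not valid in S4, nor in K, T (the same frame is also a K-frame and a T-frame).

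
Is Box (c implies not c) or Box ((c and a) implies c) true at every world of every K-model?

Tableau for the negation not (Box (c implies not c) or Box ((c and a) implies c)):
1. not (Box (c implies not c) or Box ((c and a) implies c)), 0
2. not Box (c implies not c), 0   [neg-or-rule on 1]
3. not Box ((c and a) implies c), 0   [neg-or-rule on 1]
4. not (c implies not c), 1   [neg-Box-rule on 2: fresh world 1, 0R1]
5. c, 1   [neg-implies-rule on 4]
6. not ((c and a) implies c), 2   [neg-Box-rule on 3: fresh world 2, 0R2]
7. c and a, 2   [neg-implies-rule on 6]
8. not c, 2   [neg-implies-rule on 6]
9. c, 2   [and-rule on 7]
10. a, 2   [and-rule on 7]
Accessibility: 0R1, 0R2
Branch closes: c and not c both at 2.
Every branch of the negation's tableau closes; the branch above is one of them.

Valid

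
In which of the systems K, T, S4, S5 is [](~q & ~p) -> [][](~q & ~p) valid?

T-tableau for the negation ~([](~q & ~p) -> [][](~q & ~p)):
1. ~([](~q & ~p) -> [][](~q & ~p)), w0
2. [](~q & ~p), w0   [~->-rule on 1]
3. ~[][](~q & ~p), w0   [~->-rule on 1]
4. ~q & ~p, w0   [[]-rule on 2 via w0Rw0]
5. ~q, w0   [&-rule on 4]
6. ~p, w0   [&-rule on 4]
7. ~[](~q & ~p), w1   [~[]-rule on 3: fresh world w1, w0Rw1]
8. ~q & ~p, w1   [[]-rule on 2 via w0Rw1]
9. ~q, w1   [&-rule on 8]
10. ~p, w1   [&-rule on 8]
11. ~(~q & ~p), w2   [~[]-rule on 7: fresh world w2, w1Rw2]
12. p, w2   [~&-rule on 11 (branches; this branch)]
Accessibility: w0Rw0, w0Rw1, w1Rw1, w1Rw2, w2Rw2
Complete open branch: countermodel on a T-frame, so not valid in T, nor in K (the same frame is also a K-frame).
S4-tableau for the negation ~([](~q & ~p) -> [][](~q & ~p)):
1. ~([](~q & ~p) -> [][](~q & ~p)), w0
2. [](~q & ~p), w0   [~->-rule on 1]
3. ~[][](~q & ~p), w0   [~->-rule on 1]
4. ~q & ~p, w0   [[]-rule on 2 via w0Rw0]
5. ~q, w0   [&-rule on 4]
6. ~p, w0   [&-rule on 4]
7. ~[](~q & ~p), w1   [~[]-rule on 3: fresh world w1, w0Rw1]
8. ~q & ~p, w1   [[]-rule on 2 via w0Rw1]
9. ~q, w1   [&-rule on 8]
10. ~p, w1   [&-rule on 8]
11. ~(~q & ~p), w2   [~[]-rule on 7: fresh world w2, w1Rw2]
12. ~q & ~p, w2   [[]-rule on 2 via w0Rw2]
13. ~q, w2   [&-rule on 12]
14. ~p, w2   [&-rule on 12]
15. p, w2   [~&-rule on 11 (branches; this branch)]
Accessibility: w0Rw0, w0Rw1, w0Rw2, w1Rw1, w1Rw2, w2Rw2
Branch closes: p and ~p both at w2.
Every branch closes (one shown): valid in S4, hence also in S5 (every theorem of S4 is a theorem of S5).

S4, S5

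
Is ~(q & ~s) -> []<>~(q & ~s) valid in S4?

No, not valid

Tableau for the negation ~(~(q & ~s) -> []<>~(q & ~s)):
1. ~(~(q & ~s) -> []<>~(q & ~s)), 0
2. ~(q & ~s), 0
3. ~[]<>~(q & ~s), 0
4. s, 0
5. ~<>~(q & ~s), 1
6. q & ~s, 1
7. q, 1
8. ~s, 1
Accessibility: 0R0, 0R1, 1R1
The negation has an open branch (countermodel exists).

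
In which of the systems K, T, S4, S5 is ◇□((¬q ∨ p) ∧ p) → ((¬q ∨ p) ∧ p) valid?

S5

S5-tableau for the negation ¬(◇□((¬q ∨ p) ∧ p) → ((¬q ∨ p) ∧ p)):
1. ¬(◇□((¬q ∨ p) ∧ p) → ((¬q ∨ p) ∧ p)), 0
2. ◇□((¬q ∨ p) ∧ p), 0
3. ¬((¬q ∨ p) ∧ p), 0
4. ¬(¬q ∨ p), 0
5. q, 0
6. ¬p, 0
7. □((¬q ∨ p) ∧ p), 1
8. (¬q ∨ p) ∧ p, 0
9. ¬q ∨ p, 0
10. p, 0
Accessibility: 0R0, 0R1, 1R0, 1R1
Branch closes: p and ¬p both at 0.
Every branch closes (one shown): valid in S5.
S4-tableau for the negation ¬(◇□((¬q ∨ p) ∧ p) → ((¬q ∨ p) ∧ p)):
1. ¬(◇□((¬q ∨ p) ∧ p) → ((¬q ∨ p) ∧ p)), 0
2. ◇□((¬q ∨ p) ∧ p), 0
3. ¬((¬q ∨ p) ∧ p), 0
4. ¬p, 0
5. □((¬q ∨ p) ∧ p), 1
6. (¬q ∨ p) ∧ p, 1
7. ¬q ∨ p, 1
8. p, 1
Accessibility: 0R0, 0R1, 1R1
Complete open branch: countermodel on an S4-frame, so not valid in S4, nor in K, T (the same frame is also a K-frame and a T-frame).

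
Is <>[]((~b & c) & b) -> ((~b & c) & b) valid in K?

Tableau for the negation ~(<>[]((~b & c) & b) -> ((~b & c) & b)):
1. ~(<>[]((~b & c) & b) -> ((~b & c) & b)), w0
2. <>[]((~b & c) & b), w0   [~->-rule on 1]
3. ~((~b & c) & b), w0   [~->-rule on 1]
4. ~b, w0   [~&-rule on 3 (branches; this branch)]
5. []((~b & c) & b), w1   [<>-rule on 2: fresh world w1, w0Rw1]
Accessibility: w0Rw1
The negation has an open branch (countermodel exists).

Not valid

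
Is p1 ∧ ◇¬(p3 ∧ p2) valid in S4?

Tableau for the negation ¬(p1 ∧ ◇¬(p3 ∧ p2)):
1. ¬(p1 ∧ ◇¬(p3 ∧ p2)), w0
2. ¬◇¬(p3 ∧ p2), w0
3. p3 ∧ p2, w0
4. p3, w0
5. p2, w0
Accessibility: w0Rw0
The negation has an open branch (countermodel exists).

Not valid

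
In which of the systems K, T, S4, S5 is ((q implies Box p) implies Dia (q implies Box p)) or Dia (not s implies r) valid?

T-tableau for the negation not (((q implies Box p) implies Dia (q implies Box p)) or Dia (not s implies r)):
1. not (((q implies Box p) implies Dia (q implies Box p)) or Dia (not s implies r)), u
2. not ((q implies Box p) implies Dia (q implies Box p)), u
3. not Dia (not s implies r), u
4. q implies Box p, u
5. not Dia (q implies Box p), u
6. not (not s implies r), u
7. not s, u
8. not r, u
9. not (q implies Box p), u
10. q, u
11. not Box p, u
12. Box p, u
13. p, u
14. not p, v
15. not (not s implies r), v
16. not s, v
17. not r, v
18. not (q implies Box p), v
19. q, v
20. not Box p, v
21. p, v
Accessibility: uRu, uRv, vRv
Branch closes: p and not p both at v.
Every branch closes (one shown): valid in T, hence also in S4, S5 (every theorem of T is a theorem of S4 and S5).
K-tableau for the negation not (((q implies Box p) implies Dia (q implies Box p)) or Dia (not s implies r)):
1. not (((q implies Box p) implies Dia (q implies Box p)) or Dia (not s implies r)), u
2. not ((q implies Box p) implies Dia (q implies Box p)), u
3. not Dia (not s implies r), u
4. q implies Box p, u
5. not Dia (q implies Box p), u
6. Box p, u
Complete open branch: countermodel on a K-frame, so not valid in K.

T, S4, S5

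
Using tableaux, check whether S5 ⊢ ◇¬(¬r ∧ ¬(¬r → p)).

Tableau for the negation ¬◇¬(¬r ∧ ¬(¬r → p)):
1. ¬◇¬(¬r ∧ ¬(¬r → p)), 0
2. ¬r ∧ ¬(¬r → p), 0   [¬◇-rule on 1 via 0R0]
3. ¬r, 0   [∧-rule on 2]
4. ¬(¬r → p), 0   [∧-rule on 2]
5. ¬p, 0   [¬→-rule on 4]
Accessibility: 0R0
The negation has an open branch (countermodel exists).

Not valid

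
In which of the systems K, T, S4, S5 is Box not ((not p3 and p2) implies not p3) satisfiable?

K

K-tableau for the formula:
1. Box not ((not p3 and p2) implies not p3), u
Complete open branch: satisfiable in K.
T-tableau for the formula:
1. Box not ((not p3 and p2) implies not p3), u
2. not ((not p3 and p2) implies not p3), u   [Box-rule on 1 via uRu]
3. not p3 and p2, u   [neg-implies-rule on 2]
4. p3, u   [neg-implies-rule on 2]
5. not p3, u   [and-rule on 3]
6. p2, u   [and-rule on 3]
Accessibility: uRu
Branch closes: p3 and not p3 both at u.
Every branch closes (one shown): unsatisfiable in T, hence also in S4, S5 (every S4/S5-frame is a T-frame).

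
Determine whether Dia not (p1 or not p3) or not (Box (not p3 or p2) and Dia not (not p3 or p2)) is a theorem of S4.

Tableau for the negation not (Dia not (p1 or not p3) or not (Box (not p3 or p2) and Dia not (not p3 or p2))):
1. not (Dia not (p1 or not p3) or not (Box (not p3 or p2) and Dia not (not p3 or p2))), w0
2. not Dia not (p1 or not p3), w0   [neg-or-rule on 1]
3. Box (not p3 or p2) and Dia not (not p3 or p2), w0   [neg-or-rule on 1]
4. Box (not p3 or p2), w0   [and-rule on 3]
5. Dia not (not p3 or p2), w0   [and-rule on 3]
6. p1 or not p3, w0   [neg-Dia-rule on 2 via w0Rw0]
7. not p3 or p2, w0   [Box-rule on 4 via w0Rw0]
8. not p3, w0   [or-rule on 6 (branches; this branch)]
9. p2, w0   [or-rule on 7 (branches; this branch)]
10. not (not p3 or p2), w1   [Dia-rule on 5: fresh world w1, w0Rw1]
11. p3, w1   [neg-or-rule on 10]
12. not p2, w1   [neg-or-rule on 10]
13. p1 or not p3, w1   [neg-Dia-rule on 2 via w0Rw1]
14. not p3 or p2, w1   [Box-rule on 4 via w0Rw1]
15. p1, w1   [or-rule on 13 (branches; this branch)]
16. p2, w1   [or-rule on 14 (branches; this branch)]
Accessibility: w0Rw0, w0Rw1, w1Rw1
Branch closes: p2 and not p2 both at w1.
Every branch of the negation's tableau closes; the branch above is one of them.

Valid in S4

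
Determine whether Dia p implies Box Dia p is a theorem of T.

Tableau for the negation not (Dia p implies Box Dia p):
1. not (Dia p implies Box Dia p), w0
2. Dia p, w0
3. not Box Dia p, w0
4. p, w1
5. not Dia p, w2
6. not p, w2
Accessibility: w0Rw0, w0Rw1, w0Rw2, w1Rw1, w2Rw2
The negation has an open branch (countermodel exists).

Invalid (countermodel exists)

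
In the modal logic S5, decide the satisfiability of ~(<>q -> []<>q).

1. ~(<>q -> []<>q), w0
2. <>q, w0   [~->-rule on 1]
3. ~[]<>q, w0   [~->-rule on 1]
4. q, w1   [<>-rule on 2: fresh world w1, w0Rw1]
5. ~<>q, w2   [~[]-rule on 3: fresh world w2, w0Rw2]
6. ~q, w0   [~<>-rule on 5 via w2Rw0]
7. ~q, w1   [~<>-rule on 5 via w2Rw1]
Accessibility: w0Rw0, w0Rw1, w0Rw2, w1Rw0, w1Rw1, w1Rw2, w2Rw0, w2Rw1, w2Rw2
Branch closes: q and ~q both at w1.
(One branch shown.) All branches close.

No, unsatisfiable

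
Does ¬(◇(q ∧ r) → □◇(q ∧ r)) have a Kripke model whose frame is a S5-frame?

Unsatisfiable

1. ¬(◇(q ∧ r) → □◇(q ∧ r)), w0
2. ◇(q ∧ r), w0
3. ¬□◇(q ∧ r), w0
4. q ∧ r, w1
5. q, w1
6. r, w1
7. ¬◇(q ∧ r), w2
8. ¬(q ∧ r), w0
9. ¬(q ∧ r), w1
10. ¬(q ∧ r), w2
11. ¬r, w0
12. ¬r, w1
Accessibility: w0Rw0, w0Rw1, w0Rw2, w1Rw0, w1Rw1, w1Rw2, w2Rw0, w2Rw1, w2Rw2
Branch closes: r and ¬r both at w1.
(One branch shown.) All branches close.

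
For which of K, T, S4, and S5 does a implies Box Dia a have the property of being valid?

S5

S4-tableau for the negation not (a implies Box Dia a):
1. not (a implies Box Dia a), 0
2. a, 0   [neg-implies-rule on 1]
3. not Box Dia a, 0   [neg-implies-rule on 1]
4. not Dia a, 1   [neg-Box-rule on 3: fresh world 1, 0R1]
5. not a, 1   [neg-Dia-rule on 4 via 1R1]
Accessibility: 0R0, 0R1, 1R1
Complete open branch: countermodel on an S4-frame, so not valid in S4, nor in K, T (the same frame is also a K-frame and a T-frame).
S5-tableau for the negation not (a implies Box Dia a):
1. not (a implies Box Dia a), 0
2. a, 0   [neg-implies-rule on 1]
3. not Box Dia a, 0   [neg-implies-rule on 1]
4. not Dia a, 1   [neg-Box-rule on 3: fresh world 1, 0R1]
5. not a, 0   [neg-Dia-rule on 4 via 1R0]
Accessibility: 0R0, 0R1, 1R0, 1R1
Branch closes: a and not a both at 0.
Every branch closes (one shown): valid in S5.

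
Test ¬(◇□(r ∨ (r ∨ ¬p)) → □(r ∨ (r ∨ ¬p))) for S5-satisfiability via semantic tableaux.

1. ¬(◇□(r ∨ (r ∨ ¬p)) → □(r ∨ (r ∨ ¬p))), 0
2. ◇□(r ∨ (r ∨ ¬p)), 0
3. ¬□(r ∨ (r ∨ ¬p)), 0
4. □(r ∨ (r ∨ ¬p)), 1
5. r ∨ (r ∨ ¬p), 0
6. r ∨ (r ∨ ¬p), 1
7. r ∨ ¬p, 0
8. r ∨ ¬p, 1
9. ¬p, 0
10. ¬p, 1
11. ¬(r ∨ (r ∨ ¬p)), 2
12. ¬r, 2
13. ¬(r ∨ ¬p), 2
14. p, 2
15. r ∨ (r ∨ ¬p), 2
16. r ∨ ¬p, 2
17. ¬p, 2
Accessibility: 0R0, 0R1, 0R2, 1R0, 1R1, 1R2, 2R0, 2R1, 2R2
Branch closes: p and ¬p both at 2.
All branches of the tableau close; one closing branch shown above.

No, unsatisfiable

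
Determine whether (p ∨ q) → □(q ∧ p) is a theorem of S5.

Not valid

Tableau for the negation ¬((p ∨ q) → □(q ∧ p)):
1. ¬((p ∨ q) → □(q ∧ p)), u
2. p ∨ q, u   [¬→-rule on 1]
3. ¬□(q ∧ p), u   [¬→-rule on 1]
4. q, u   [∨-rule on 2 (branches; this branch)]
5. ¬(q ∧ p), v   [¬□-rule on 3: fresh world v, uRv]
6. ¬p, v   [¬∧-rule on 5 (branches; this branch)]
Accessibility: uRu, uRv, vRu, vRv
The negation has an open branch (countermodel exists).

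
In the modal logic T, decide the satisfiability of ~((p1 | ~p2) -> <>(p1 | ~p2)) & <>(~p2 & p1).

Unsatisfiable

1. ~((p1 | ~p2) -> <>(p1 | ~p2)) & <>(~p2 & p1), 0
2. ~((p1 | ~p2) -> <>(p1 | ~p2)), 0   [&-rule on 1]
3. <>(~p2 & p1), 0   [&-rule on 1]
4. p1 | ~p2, 0   [~->-rule on 2]
5. ~<>(p1 | ~p2), 0   [~->-rule on 2]
6. ~(p1 | ~p2), 0   [~<>-rule on 5 via 0R0]
7. ~p1, 0   [~|-rule on 6]
8. p2, 0   [~|-rule on 6]
9. ~p2, 0   [|-rule on 4 (branches; this branch)]
Accessibility: 0R0
Branch closes: p2 and ~p2 both at 0.
All branches of the tableau close; one closing branch shown above.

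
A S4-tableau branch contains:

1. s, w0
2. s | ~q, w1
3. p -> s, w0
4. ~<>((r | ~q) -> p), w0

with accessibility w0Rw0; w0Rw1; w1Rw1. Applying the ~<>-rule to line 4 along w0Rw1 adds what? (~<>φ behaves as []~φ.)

~((r | ~q) -> p), w1

~<>φ behaves as []~φ: propagate the negated body to each accessible world.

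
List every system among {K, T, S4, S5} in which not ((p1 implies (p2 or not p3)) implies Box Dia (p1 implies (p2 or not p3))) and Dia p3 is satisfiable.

K, T, S4

S4-tableau for the formula:
1. not ((p1 implies (p2 or not p3)) implies Box Dia (p1 implies (p2 or not p3))) and Dia p3, w0
2. not ((p1 implies (p2 or not p3)) implies Box Dia (p1 implies (p2 or not p3))), w0
3. Dia p3, w0
4. p1 implies (p2 or not p3), w0
5. not Box Dia (p1 implies (p2 or not p3)), w0
6. p2 or not p3, w0
7. not p3, w0
8. p3, w1
9. not Dia (p1 implies (p2 or not p3)), w2
10. not (p1 implies (p2 or not p3)), w2
11. p1, w2
12. not (p2 or not p3), w2
13. not p2, w2
14. p3, w2
Accessibility: w0Rw0, w0Rw1, w0Rw2, w1Rw1, w2Rw2
Complete open branch: satisfiable in S4, hence also in K, T (this S4-model is also a K-model and a T-model).
S5-tableau for the formula:
1. not ((p1 implies (p2 or not p3)) implies Box Dia (p1 implies (p2 or not p3))) and Dia p3, w0
2. not ((p1 implies (p2 or not p3)) implies Box Dia (p1 implies (p2 or not p3))), w0
3. Dia p3, w0
4. p1 implies (p2 or not p3), w0
5. not Box Dia (p1 implies (p2 or not p3)), w0
6. p2 or not p3, w0
7. not p3, w0
8. p3, w1
9. not Dia (p1 implies (p2 or not p3)), w2
10. not (p1 implies (p2 or not p3)), w0
11. p1, w0
12. not (p2 or not p3), w0
13. not p2, w0
14. p3, w0
Accessibility: w0Rw0, w0Rw1, w0Rw2, w1Rw0, w1Rw1, w1Rw2, w2Rw0, w2Rw1, w2Rw2
Branch closes: p3 and not p3 both at w0.
Every branch closes (one shown): unsatisfiable in S5.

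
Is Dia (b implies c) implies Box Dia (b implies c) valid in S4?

Invalid (countermodel exists)

Tableau for the negation not (Dia (b implies c) implies Box Dia (b implies c)):
1. not (Dia (b implies c) implies Box Dia (b implies c)), 0
2. Dia (b implies c), 0   [neg-implies-rule on 1]
3. not Box Dia (b implies c), 0   [neg-implies-rule on 1]
4. b implies c, 1   [Dia-rule on 2: fresh world 1, 0R1]
5. c, 1   [implies-rule on 4 (branches; this branch)]
6. not Dia (b implies c), 2   [neg-Box-rule on 3: fresh world 2, 0R2]
7. not (b implies c), 2   [neg-Dia-rule on 6 via 2R2]
8. b, 2   [neg-implies-rule on 7]
9. not c, 2   [neg-implies-rule on 7]
Accessibility: 0R0, 0R1, 0R2, 1R1, 2R2
The negation has an open branch (countermodel exists).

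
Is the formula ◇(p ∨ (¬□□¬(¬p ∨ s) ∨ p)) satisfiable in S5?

1. ◇(p ∨ (¬□□¬(¬p ∨ s) ∨ p)), u
2. p ∨ (¬□□¬(¬p ∨ s) ∨ p), v
3. ¬□□¬(¬p ∨ s) ∨ p, v
4. p, v
Accessibility: uRu, uRv, vRu, vRv

Yes, satisfiable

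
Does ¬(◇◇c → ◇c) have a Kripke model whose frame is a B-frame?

Satisfiable

1. ¬(◇◇c → ◇c), 0
2. ◇◇c, 0   [¬→-rule on 1]
3. ¬◇c, 0   [¬→-rule on 1]
4. ¬c, 0   [¬◇-rule on 3 via 0R0]
5. ◇c, 1   [◇-rule on 2: fresh world 1, 0R1]
6. ¬c, 1   [¬◇-rule on 3 via 0R1]
7. c, 2   [◇-rule on 5: fresh world 2, 1R2]
Accessibility: 0R0, 0R1, 1R0, 1R1, 1R2, 2R1, 2R2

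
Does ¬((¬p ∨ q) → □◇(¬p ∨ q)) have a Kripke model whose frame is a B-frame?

1. ¬((¬p ∨ q) → □◇(¬p ∨ q)), u
2. ¬p ∨ q, u   [¬→-rule on 1]
3. ¬□◇(¬p ∨ q), u   [¬→-rule on 1]
4. q, u   [∨-rule on 2 (branches; this branch)]
5. ¬◇(¬p ∨ q), v   [¬□-rule on 3: fresh world v, uRv]
6. ¬(¬p ∨ q), u   [¬◇-rule on 5 via vRu]
7. p, u   [¬∨-rule on 6]
8. ¬q, u   [¬∨-rule on 6]
Accessibility: uRu, uRv, vRu, vRv
Branch closes: q and ¬q both at u.
(One branch shown.) All branches close.

Unsatisfiable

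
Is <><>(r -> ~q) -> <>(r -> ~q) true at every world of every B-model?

Invalid (countermodel exists)

Tableau for the negation ~(<><>(r -> ~q) -> <>(r -> ~q)):
1. ~(<><>(r -> ~q) -> <>(r -> ~q)), u
2. <><>(r -> ~q), u   [~->-rule on 1]
3. ~<>(r -> ~q), u   [~->-rule on 1]
4. ~(r -> ~q), u   [~<>-rule on 3 via uRu]
5. r, u   [~->-rule on 4]
6. q, u   [~->-rule on 4]
7. <>(r -> ~q), v   [<>-rule on 2: fresh world v, uRv]
8. ~(r -> ~q), v   [~<>-rule on 3 via uRv]
9. r, v   [~->-rule on 8]
10. q, v   [~->-rule on 8]
11. r -> ~q, w   [<>-rule on 7: fresh world w, vRw]
12. ~q, w   [->-rule on 11 (branches; this branch)]
Accessibility: uRu, uRv, vRu, vRv, vRw, wRv, wRw
The negation has an open branch (countermodel exists).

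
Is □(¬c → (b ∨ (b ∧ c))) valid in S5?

Tableau for the negation ¬□(¬c → (b ∨ (b ∧ c))):
1. ¬□(¬c → (b ∨ (b ∧ c))), u
2. ¬(¬c → (b ∨ (b ∧ c))), v   [¬□-rule on 1: fresh world v, uRv]
3. ¬c, v   [¬→-rule on 2]
4. ¬(b ∨ (b ∧ c)), v   [¬→-rule on 2]
5. ¬b, v   [¬∨-rule on 4]
6. ¬(b ∧ c), v   [¬∨-rule on 4]
Accessibility: uRu, uRv, vRu, vRv
The negation has an open branch (countermodel exists).

Not valid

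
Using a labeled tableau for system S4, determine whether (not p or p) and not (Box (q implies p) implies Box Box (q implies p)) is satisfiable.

No, unsatisfiable

1. (not p or p) and not (Box (q implies p) implies Box Box (q implies p)), w0
2. not p or p, w0   [and-rule on 1]
3. not (Box (q implies p) implies Box Box (q implies p)), w0   [and-rule on 1]
4. Box (q implies p), w0   [neg-implies-rule on 3]
5. not Box Box (q implies p), w0   [neg-implies-rule on 3]
6. q implies p, w0   [Box-rule on 4 via w0Rw0]
7. p, w0   [or-rule on 2 (branches; this branch)]
8. not Box (q implies p), w1   [neg-Box-rule on 5: fresh world w1, w0Rw1]
9. q implies p, w1   [Box-rule on 4 via w0Rw1]
10. p, w1   [implies-rule on 9 (branches; this branch)]
11. not (q implies p), w2   [neg-Box-rule on 8: fresh world w2, w1Rw2]
12. q, w2   [neg-implies-rule on 11]
13. not p, w2   [neg-implies-rule on 11]
14. q implies p, w2   [Box-rule on 4 via w0Rw2]
15. p, w2   [implies-rule on 14 (branches; this branch)]
Accessibility: w0Rw0, w0Rw1, w0Rw2, w1Rw1, w1Rw2, w2Rw2
Branch closes: p and not p both at w2.
Every branch closes; the branch above is one of them.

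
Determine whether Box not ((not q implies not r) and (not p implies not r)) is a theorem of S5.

Tableau for the negation not Box not ((not q implies not r) and (not p implies not r)):
1. not Box not ((not q implies not r) and (not p implies not r)), 0
2. (not q implies not r) and (not p implies not r), 1
3. not q implies not r, 1
4. not p implies not r, 1
5. not r, 1
Accessibility: 0R0, 0R1, 1R0, 1R1
The negation has an open branch (countermodel exists).

Not valid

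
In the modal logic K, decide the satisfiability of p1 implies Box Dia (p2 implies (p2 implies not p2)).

1. p1 implies Box Dia (p2 implies (p2 implies not p2)), w0
2. Box Dia (p2 implies (p2 implies not p2)), w0   [implies-rule on 1 (branches; this branch)]

Satisfiable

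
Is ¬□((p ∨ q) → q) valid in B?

Tableau for the negation □((p ∨ q) → q):
1. □((p ∨ q) → q), 0
2. (p ∨ q) → q, 0
3. q, 0
Accessibility: 0R0
The negation has an open branch (countermodel exists).

No, not valid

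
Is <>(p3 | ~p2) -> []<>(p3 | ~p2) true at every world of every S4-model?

Invalid (countermodel exists)

Tableau for the negation ~(<>(p3 | ~p2) -> []<>(p3 | ~p2)):
1. ~(<>(p3 | ~p2) -> []<>(p3 | ~p2)), 0
2. <>(p3 | ~p2), 0
3. ~[]<>(p3 | ~p2), 0
4. p3 | ~p2, 1
5. ~p2, 1
6. ~<>(p3 | ~p2), 2
7. ~(p3 | ~p2), 2
8. ~p3, 2
9. p2, 2
Accessibility: 0R0, 0R1, 0R2, 1R1, 2R2
The negation has an open branch (countermodel exists).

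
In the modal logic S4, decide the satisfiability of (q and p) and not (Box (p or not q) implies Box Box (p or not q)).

1. (q and p) and not (Box (p or not q) implies Box Box (p or not q)), u
2. q and p, u
3. not (Box (p or not q) implies Box Box (p or not q)), u
4. q, u
5. p, u
6. Box (p or not q), u
7. not Box Box (p or not q), u
8. p or not q, u
9. not Box (p or not q), v
10. p or not q, v
11. not q, v
12. not (p or not q), w
13. not p, w
14. q, w
15. p or not q, w
16. not q, w
Accessibility: uRu, uRv, uRw, vRv, vRw, wRw
Branch closes: q and not q both at w.
Every branch closes; the branch above is one of them.

Unsatisfiable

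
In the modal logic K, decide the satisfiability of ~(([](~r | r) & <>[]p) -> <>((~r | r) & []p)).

1. ~(([](~r | r) & <>[]p) -> <>((~r | r) & []p)), w0
2. [](~r | r) & <>[]p, w0
3. ~<>((~r | r) & []p), w0
4. [](~r | r), w0
5. <>[]p, w0
6. []p, w1
7. ~((~r | r) & []p), w1
8. ~r | r, w1
9. ~[]p, w1
10. r, w1
11. ~p, w2
12. p, w2
Accessibility: w0Rw1, w1Rw2
Branch closes: p and ~p both at w2.
(One branch shown.) All branches close.

Unsatisfiable (every branch closes)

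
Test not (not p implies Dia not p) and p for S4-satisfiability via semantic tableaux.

1. not (not p implies Dia not p) and p, 0
2. not (not p implies Dia not p), 0
3. p, 0
4. not p, 0
5. not Dia not p, 0
Accessibility: 0R0
Branch closes: p and not p both at 0.
Every branch closes; the branch above is one of them.

Unsatisfiable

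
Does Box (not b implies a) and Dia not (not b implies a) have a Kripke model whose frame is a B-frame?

1. Box (not b implies a) and Dia not (not b implies a), u
2. Box (not b implies a), u
3. Dia not (not b implies a), u
4. not b implies a, u
5. a, u
6. not (not b implies a), v
7. not b, v
8. not a, v
9. not b implies a, v
10. a, v
Accessibility: uRu, uRv, vRu, vRv
Branch closes: a and not a both at v.
All branches of the tableau close; one closing branch shown above.

Unsatisfiable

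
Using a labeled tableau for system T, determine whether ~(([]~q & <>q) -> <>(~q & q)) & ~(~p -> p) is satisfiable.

1. ~(([]~q & <>q) -> <>(~q & q)) & ~(~p -> p), u
2. ~(([]~q & <>q) -> <>(~q & q)), u   [&-rule on 1]
3. ~(~p -> p), u   [&-rule on 1]
4. []~q & <>q, u   [~->-rule on 2]
5. ~<>(~q & q), u   [~->-rule on 2]
6. ~p, u   [~->-rule on 3]
7. []~q, u   [&-rule on 4]
8. <>q, u   [&-rule on 4]
9. ~(~q & q), u   [~<>-rule on 5 via uRu]
10. ~q, u   [[]-rule on 7 via uRu]
11. q, v   [<>-rule on 8: fresh world v, uRv]
12. ~(~q & q), v   [~<>-rule on 5 via uRv]
13. ~q, v   [[]-rule on 7 via uRv]
Accessibility: uRu, uRv, vRv
Branch closes: q and ~q both at v.
(One branch shown.) All branches close.

No, unsatisfiable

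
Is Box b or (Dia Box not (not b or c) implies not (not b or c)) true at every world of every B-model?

Tableau for the negation not (Box b or (Dia Box not (not b or c) implies not (not b or c))):
1. not (Box b or (Dia Box not (not b or c) implies not (not b or c))), w0
2. not Box b, w0   [neg-or-rule on 1]
3. not (Dia Box not (not b or c) implies not (not b or c)), w0   [neg-or-rule on 1]
4. Dia Box not (not b or c), w0   [neg-implies-rule on 3]
5. not b or c, w0   [neg-implies-rule on 3]
6. c, w0   [or-rule on 5 (branches; this branch)]
7. not b, w1   [neg-Box-rule on 2: fresh world w1, w0Rw1]
8. Box not (not b or c), w2   [Dia-rule on 4: fresh world w2, w0Rw2]
9. not (not b or c), w0   [Box-rule on 8 via w2Rw0]
10. b, w0   [neg-or-rule on 9]
11. not c, w0   [neg-or-rule on 9]
Accessibility: w0Rw0, w0Rw1, w0Rw2, w1Rw0, w1Rw1, w2Rw0, w2Rw2
Branch closes: c and not c both at w0.
Every branch of the negation's tableau closes; the branch above is one of them.

Valid in B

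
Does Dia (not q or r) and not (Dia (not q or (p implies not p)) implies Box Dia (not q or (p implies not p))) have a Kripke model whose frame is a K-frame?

1. Dia (not q or r) and not (Dia (not q or (p implies not p)) implies Box Dia (not q or (p implies not p))), u
2. Dia (not q or r), u
3. not (Dia (not q or (p implies not p)) implies Box Dia (not q or (p implies not p))), u
4. Dia (not q or (p implies not p)), u
5. not Box Dia (not q or (p implies not p)), u
6. not q or r, v
7. r, v
8. not q or (p implies not p), w
9. p implies not p, w
10. not p, w
11. not Dia (not q or (p implies not p)), x
Accessibility: uRv, uRw, uRx

Yes, satisfiable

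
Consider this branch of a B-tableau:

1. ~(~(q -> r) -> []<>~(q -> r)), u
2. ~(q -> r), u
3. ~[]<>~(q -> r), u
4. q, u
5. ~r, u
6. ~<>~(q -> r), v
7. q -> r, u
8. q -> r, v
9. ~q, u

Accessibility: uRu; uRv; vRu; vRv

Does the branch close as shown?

Both q and ~q appear at u.

Closed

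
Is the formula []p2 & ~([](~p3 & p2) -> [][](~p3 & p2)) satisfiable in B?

1. []p2 & ~([](~p3 & p2) -> [][](~p3 & p2)), w0
2. []p2, w0
3. ~([](~p3 & p2) -> [][](~p3 & p2)), w0
4. [](~p3 & p2), w0
5. ~[][](~p3 & p2), w0
6. p2, w0
7. ~p3 & p2, w0
8. ~p3, w0
9. ~[](~p3 & p2), w1
10. p2, w1
11. ~p3 & p2, w1
12. ~p3, w1
13. ~(~p3 & p2), w2
14. ~p2, w2
Accessibility: w0Rw0, w0Rw1, w1Rw0, w1Rw1, w1Rw2, w2Rw1, w2Rw2

Satisfiable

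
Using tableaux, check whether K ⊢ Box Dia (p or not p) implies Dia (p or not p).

Tableau for the negation not (Box Dia (p or not p) implies Dia (p or not p)):
1. not (Box Dia (p or not p) implies Dia (p or not p)), u
2. Box Dia (p or not p), u
3. not Dia (p or not p), u
The negation has an open branch (countermodel exists).

No, not valid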